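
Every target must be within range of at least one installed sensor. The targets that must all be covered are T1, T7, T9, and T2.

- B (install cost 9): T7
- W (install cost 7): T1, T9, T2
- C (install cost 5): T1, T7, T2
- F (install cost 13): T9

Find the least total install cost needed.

This is an integer covering problem.
Choose W and C: together they cover T1, T7, T9, T2 — every target.
Total install cost: 7 + 5 = 12.
No cover costs less than 12.

12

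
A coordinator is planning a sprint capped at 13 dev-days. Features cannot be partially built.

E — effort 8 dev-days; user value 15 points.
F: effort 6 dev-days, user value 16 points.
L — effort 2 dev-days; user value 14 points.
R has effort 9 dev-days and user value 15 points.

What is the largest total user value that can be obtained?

L + R: effort 2 + 9 = 11 ≤ 13, user value 14 + 15 = 29.
F + L: effort 6 + 2 = 8 ≤ 13, user value 16 + 14 = 30.
E + L: effort 8 + 2 = 10 ≤ 13, user value 15 + 14 = 29.
Best is F and L with total user value 30.

30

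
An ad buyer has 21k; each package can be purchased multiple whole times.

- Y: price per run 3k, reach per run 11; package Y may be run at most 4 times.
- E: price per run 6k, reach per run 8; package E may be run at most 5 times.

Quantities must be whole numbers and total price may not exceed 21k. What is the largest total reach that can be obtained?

Y has the best ratio (11/3); taking only Y gives at most 4×11 = 44 (stopped by the supply cap of 4).
Mixing does better — 4×Y and 1×E: price 18 ≤ 21, reach 4·11 + 1·8 = 52.

52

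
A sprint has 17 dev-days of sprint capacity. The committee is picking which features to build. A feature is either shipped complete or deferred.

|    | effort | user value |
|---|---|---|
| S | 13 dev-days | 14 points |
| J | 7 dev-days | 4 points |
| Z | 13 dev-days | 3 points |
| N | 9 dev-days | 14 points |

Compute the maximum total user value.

18

Take J and N: effort 7 + 9 = 16 ≤ 17, user value 4 + 14 = 18.
No other feasible combination does better.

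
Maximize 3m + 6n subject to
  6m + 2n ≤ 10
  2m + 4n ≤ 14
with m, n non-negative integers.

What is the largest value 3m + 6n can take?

18

(m,n)=(0,3) is feasible, giving 18.
(m,n)=(1,2) is feasible, giving 15.
(m,n)=(0,2) is feasible, giving 12.
The best lattice point is (0,3), giving 18.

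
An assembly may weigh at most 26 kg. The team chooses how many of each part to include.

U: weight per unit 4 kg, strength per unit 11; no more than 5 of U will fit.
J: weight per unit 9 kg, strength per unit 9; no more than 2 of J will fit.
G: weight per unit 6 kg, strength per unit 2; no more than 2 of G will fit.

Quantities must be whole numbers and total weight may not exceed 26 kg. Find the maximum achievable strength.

57

U has the best ratio (11/4); taking only U gives at most 5×11 = 55 (stopped by the supply cap of 5).
Mixing does better — 5×U and 1×G: weight 26 ≤ 26, strength 5·11 + 1·2 = 57.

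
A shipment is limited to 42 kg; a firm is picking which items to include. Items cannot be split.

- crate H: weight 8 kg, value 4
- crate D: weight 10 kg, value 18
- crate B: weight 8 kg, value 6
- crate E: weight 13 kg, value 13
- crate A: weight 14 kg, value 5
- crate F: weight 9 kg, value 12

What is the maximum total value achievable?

49

Take crate D, crate B, crate E, and crate F: weight 10 + 8 + 13 + 9 = 40 ≤ 42, value 18 + 6 + 13 + 12 = 49.
No other feasible combination does better.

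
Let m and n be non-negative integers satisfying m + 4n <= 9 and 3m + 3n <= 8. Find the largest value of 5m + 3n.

10

(m,n)=(2,0): 1·2+4·0=2≤9, 3·2+3·0=6≤8, objective 10.
(m,n)=(1,1): 1·1+4·1=5≤9, 3·1+3·1=6≤8, objective 8.
(m,n)=(1,0): 1·1+4·0=1≤9, 3·1+3·0=3≤8, objective 5.
Maximum is 10 at (m,n)=(2,0).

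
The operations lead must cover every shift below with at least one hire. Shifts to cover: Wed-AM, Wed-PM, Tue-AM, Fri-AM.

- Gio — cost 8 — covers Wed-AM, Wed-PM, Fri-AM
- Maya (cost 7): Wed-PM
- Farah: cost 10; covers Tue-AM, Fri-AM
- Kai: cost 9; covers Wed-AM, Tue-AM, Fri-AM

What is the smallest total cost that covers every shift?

16

This is an integer covering problem.
The greedy cost-per-new-shift heuristic would pick Gio and Kai for 17, but a cheaper cover exists.
Choose Maya and Kai: together they cover Wed-AM, Wed-PM, Tue-AM, Fri-AM — every shift.
Total cost: 7 + 9 = 16.
No cover costs less than 16.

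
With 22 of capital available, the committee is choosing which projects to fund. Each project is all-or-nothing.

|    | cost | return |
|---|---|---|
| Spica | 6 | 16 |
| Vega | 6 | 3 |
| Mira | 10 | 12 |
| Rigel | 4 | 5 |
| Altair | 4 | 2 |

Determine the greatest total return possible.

Take Spica, Mira, and Rigel: cost 6 + 10 + 4 = 20 ≤ 22, return 16 + 12 + 5 = 33.
No other feasible combination does better.

33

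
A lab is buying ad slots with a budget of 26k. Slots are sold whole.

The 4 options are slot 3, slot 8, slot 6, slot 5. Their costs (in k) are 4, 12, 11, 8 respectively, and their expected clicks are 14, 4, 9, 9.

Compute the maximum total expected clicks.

32

Take slot 3, slot 6, and slot 5: cost 4 + 11 + 8 = 23 ≤ 26, expected clicks 14 + 9 + 9 = 32.
No other feasible combination does better.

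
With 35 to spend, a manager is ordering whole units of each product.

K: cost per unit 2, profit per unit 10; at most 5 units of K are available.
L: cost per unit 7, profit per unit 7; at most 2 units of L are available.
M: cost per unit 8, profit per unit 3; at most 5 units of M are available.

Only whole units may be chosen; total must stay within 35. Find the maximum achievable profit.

5×K, 2×L, and 1×M: cost 32 ≤ 35, profit 5·10 + 2·7 + 1·3 = 67.
5×K and 2×L: cost 24 ≤ 35, profit 5·10 + 2·7 = 64.
Best is 67.

67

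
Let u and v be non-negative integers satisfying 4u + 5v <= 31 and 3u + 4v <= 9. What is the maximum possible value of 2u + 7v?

Relaxing integrality, the LP optimum is 15.75 at (u,v) = (0, 2.25), which is not an integer point.
(u,v)=(0,2): 4·0+5·2=10≤31, 3·0+4·2=8≤9, objective 14.
(u,v)=(1,1): 4·1+5·1=9≤31, 3·1+4·1=7≤9, objective 9.
(u,v)=(0,1): 4·0+5·1=5≤31, 3·0+4·1=4≤9, objective 7.
The best lattice point is (0,2), giving 14.

14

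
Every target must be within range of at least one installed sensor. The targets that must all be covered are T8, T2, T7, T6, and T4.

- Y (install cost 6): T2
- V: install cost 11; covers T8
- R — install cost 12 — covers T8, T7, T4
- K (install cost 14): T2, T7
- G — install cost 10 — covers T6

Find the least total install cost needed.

28

This is an integer covering problem.
Choose Y, R, and G: together they cover T8, T2, T7, T6, T4 — every target.
Total install cost: 6 + 12 + 10 = 28.
No cover costs less than 28.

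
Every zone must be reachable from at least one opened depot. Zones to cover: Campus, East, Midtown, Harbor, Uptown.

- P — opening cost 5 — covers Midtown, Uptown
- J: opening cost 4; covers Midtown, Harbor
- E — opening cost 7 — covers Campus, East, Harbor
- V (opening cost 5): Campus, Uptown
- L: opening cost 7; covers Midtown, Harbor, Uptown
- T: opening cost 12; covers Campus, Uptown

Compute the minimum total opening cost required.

This is a weighted set-cover instance.
The greedy cost-per-new-zone heuristic would pick J, V, and E for 16, but a cheaper cover exists.
Choose P and E: together they cover Campus, East, Midtown, Harbor, Uptown — every zone.
Total opening cost: 5 + 7 = 12.
No cover costs less than 12.

12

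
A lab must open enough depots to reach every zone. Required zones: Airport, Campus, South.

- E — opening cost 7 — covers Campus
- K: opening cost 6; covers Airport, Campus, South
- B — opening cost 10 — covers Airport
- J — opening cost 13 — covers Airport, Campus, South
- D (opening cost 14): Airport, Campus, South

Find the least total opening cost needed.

K alone covers Airport, Campus, South — every zone.
Total opening cost: 6.
No cover costs less than 6.

6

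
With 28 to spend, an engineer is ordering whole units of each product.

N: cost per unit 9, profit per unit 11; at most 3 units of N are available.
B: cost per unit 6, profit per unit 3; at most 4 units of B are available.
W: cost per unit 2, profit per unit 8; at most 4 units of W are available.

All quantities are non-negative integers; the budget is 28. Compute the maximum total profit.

Take 2×N and 4×W: cost 26 ≤ 28, profit 2·11 + 4·8 = 54.
W has the best ratio (8/2) and is taken to its limit of 4; remaining capacity is filled optimally with the others.

54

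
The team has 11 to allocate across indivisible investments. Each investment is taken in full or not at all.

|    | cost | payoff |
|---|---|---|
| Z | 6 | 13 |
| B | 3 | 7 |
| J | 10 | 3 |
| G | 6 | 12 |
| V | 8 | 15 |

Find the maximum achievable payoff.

22

Allowing fractional choices, the relaxed optimum would be about 24.0, but investments are indivisible.
B + G: cost 3 + 6 = 9 ≤ 11, payoff 7 + 12 = 19.
B + V: cost 3 + 8 = 11 ≤ 11, payoff 7 + 15 = 22.
Z + B: cost 6 + 3 = 9 ≤ 11, payoff 13 + 7 = 20.
Best is B and V with total payoff 22.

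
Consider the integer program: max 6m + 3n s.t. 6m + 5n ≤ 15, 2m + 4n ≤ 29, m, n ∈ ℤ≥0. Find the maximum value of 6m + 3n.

(m,n)=(2,0): 6·2+5·0=12≤15, 2·2+4·0=4≤29, objective 12.
(m,n)=(1,1): 6·1+5·1=11≤15, 2·1+4·1=6≤29, objective 9.
The best lattice point is (2,0), giving 12.

12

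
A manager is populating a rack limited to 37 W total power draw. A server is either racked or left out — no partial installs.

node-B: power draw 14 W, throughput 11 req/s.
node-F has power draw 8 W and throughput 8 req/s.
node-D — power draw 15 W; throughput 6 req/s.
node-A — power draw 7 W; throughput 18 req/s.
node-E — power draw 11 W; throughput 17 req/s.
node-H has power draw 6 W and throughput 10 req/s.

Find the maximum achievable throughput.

53

Take node-F, node-A, node-E, and node-H: power draw 8 + 7 + 11 + 6 = 32 ≤ 37, throughput 8 + 18 + 17 + 10 = 53.
No other feasible combination does better.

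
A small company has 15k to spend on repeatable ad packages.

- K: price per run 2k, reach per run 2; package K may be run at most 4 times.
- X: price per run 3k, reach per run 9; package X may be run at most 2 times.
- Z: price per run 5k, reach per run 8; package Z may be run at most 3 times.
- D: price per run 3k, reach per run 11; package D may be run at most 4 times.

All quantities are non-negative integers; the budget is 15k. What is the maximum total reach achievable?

53

1×X and 4×D: price 15 ≤ 15, reach 1·9 + 4·11 = 53.
2×X and 3×D: price 15 ≤ 15, reach 2·9 + 3·11 = 51.
Best is 53.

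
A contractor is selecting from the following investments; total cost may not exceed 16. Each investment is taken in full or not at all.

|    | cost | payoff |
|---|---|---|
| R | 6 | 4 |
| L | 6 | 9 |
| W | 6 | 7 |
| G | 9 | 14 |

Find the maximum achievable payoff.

23

This is an integer program with binary decision variables.
L + G: cost 6 + 9 = 15 ≤ 16, payoff 9 + 14 = 23.
R + G: cost 6 + 9 = 15 ≤ 16, payoff 4 + 14 = 18.
W + G: cost 6 + 9 = 15 ≤ 16, payoff 7 + 14 = 21.
Best is L and G with total payoff 23.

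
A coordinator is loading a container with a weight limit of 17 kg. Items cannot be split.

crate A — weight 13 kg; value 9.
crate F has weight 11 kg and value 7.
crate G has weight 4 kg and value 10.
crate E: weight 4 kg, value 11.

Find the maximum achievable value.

21

crate G + crate E: weight 4 + 4 = 8 ≤ 17, value 10 + 11 = 21.
crate A + crate G: weight 13 + 4 = 17 ≤ 17, value 9 + 10 = 19.
crate A + crate E: weight 13 + 4 = 17 ≤ 17, value 9 + 11 = 20.
Best is crate G and crate E with total value 21.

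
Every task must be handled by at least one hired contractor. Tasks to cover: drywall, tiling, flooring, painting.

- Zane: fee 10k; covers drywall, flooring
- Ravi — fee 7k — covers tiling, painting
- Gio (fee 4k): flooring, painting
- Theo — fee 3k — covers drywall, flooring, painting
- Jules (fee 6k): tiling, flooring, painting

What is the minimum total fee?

Choose Theo and Jules: together they cover drywall, tiling, flooring, painting — every task.
Total fee: 3 + 6 = 9.
No cover costs less than 9.

9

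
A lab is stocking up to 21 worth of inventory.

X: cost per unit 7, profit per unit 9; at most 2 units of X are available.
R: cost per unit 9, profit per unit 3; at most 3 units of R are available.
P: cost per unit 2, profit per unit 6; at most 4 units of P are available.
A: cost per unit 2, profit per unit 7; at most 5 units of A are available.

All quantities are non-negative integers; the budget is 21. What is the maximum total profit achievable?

59

This is a bounded integer knapsack.
A has the best ratio (7/2); taking only A gives at most 5×7 = 35 (stopped by the supply cap of 5).
Mixing does better — 4×P and 5×A: cost 18 ≤ 21, profit 4·6 + 5·7 = 59.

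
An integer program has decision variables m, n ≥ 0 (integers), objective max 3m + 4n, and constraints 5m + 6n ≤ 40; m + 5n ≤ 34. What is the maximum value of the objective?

26

Relaxing integrality, the LP optimum is 26.67 at (m,n) = (0, 6.67), which is not an integer point.
(m,n)=(2,5): 5·2+6·5=40≤40, 1·2+5·5=27≤34, objective 26.
(m,n)=(3,4): 5·3+6·4=39≤40, 1·3+5·4=23≤34, objective 25.
(m,n)=(0,6): 5·0+6·6=36≤40, 1·0+5·6=30≤34, objective 24.
(m,n)=(1,5): 5·1+6·5=35≤40, 1·1+5·5=26≤34, objective 23.
The best lattice point is (2,5), giving 26.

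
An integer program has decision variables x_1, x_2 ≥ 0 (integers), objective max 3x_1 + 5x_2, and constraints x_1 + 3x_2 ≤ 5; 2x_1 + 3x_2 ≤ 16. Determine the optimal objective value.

(x_1,x_2)=(5,0) is feasible, giving 15.
(x_1,x_2)=(4,0) is feasible, giving 12.
The best lattice point is (5,0), giving 15.

15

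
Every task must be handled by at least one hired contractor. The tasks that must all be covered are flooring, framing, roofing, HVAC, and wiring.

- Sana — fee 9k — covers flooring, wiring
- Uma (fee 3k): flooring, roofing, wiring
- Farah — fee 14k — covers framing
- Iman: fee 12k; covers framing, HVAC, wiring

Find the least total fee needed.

This is a weighted set-cover instance.
Choose Uma and Iman: together they cover flooring, framing, roofing, HVAC, wiring — every task.
Total fee: 3 + 12 = 15.
No cover costs less than 15.

15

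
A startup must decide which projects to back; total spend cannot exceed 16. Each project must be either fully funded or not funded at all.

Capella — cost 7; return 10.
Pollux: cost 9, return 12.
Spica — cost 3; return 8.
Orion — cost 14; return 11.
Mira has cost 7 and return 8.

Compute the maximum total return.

22

Allowing fractional choices, the relaxed optimum would be about 26.0, but projects are indivisible.
Capella + Pollux: cost 7 + 9 = 16 ≤ 16, return 10 + 12 = 22.
Pollux + Mira: cost 9 + 7 = 16 ≤ 16, return 12 + 8 = 20.
Pollux + Spica: cost 9 + 3 = 12 ≤ 16, return 12 + 8 = 20.
Best is Capella and Pollux with total return 22.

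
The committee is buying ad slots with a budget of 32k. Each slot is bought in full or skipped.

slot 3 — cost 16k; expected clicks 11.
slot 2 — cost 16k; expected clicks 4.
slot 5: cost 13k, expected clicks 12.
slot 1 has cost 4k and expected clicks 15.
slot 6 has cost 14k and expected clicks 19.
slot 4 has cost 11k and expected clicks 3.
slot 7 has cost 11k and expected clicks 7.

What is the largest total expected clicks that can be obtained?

46

This is a 0-1 knapsack instance.
slot 5 + slot 1 + slot 6: cost 13 + 4 + 14 = 31 ≤ 32, expected clicks 12 + 15 + 19 = 46.
slot 1 + slot 6 + slot 4: cost 4 + 14 + 11 = 29 ≤ 32, expected clicks 15 + 19 + 3 = 37.
slot 1 + slot 6 + slot 7: cost 4 + 14 + 11 = 29 ≤ 32, expected clicks 15 + 19 + 7 = 41.
Best is slot 5, slot 1, and slot 6 with total expected clicks 46.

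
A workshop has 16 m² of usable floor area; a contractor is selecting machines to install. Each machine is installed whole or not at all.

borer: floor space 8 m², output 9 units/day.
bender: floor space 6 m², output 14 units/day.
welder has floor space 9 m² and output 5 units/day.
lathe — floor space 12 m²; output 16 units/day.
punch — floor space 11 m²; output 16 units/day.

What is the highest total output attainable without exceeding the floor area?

23

Allowing fractional choices, the relaxed optimum would be about 28.5, but machines are indivisible.
bender + welder: floor space 6 + 9 = 15 ≤ 16, output 14 + 5 = 19.
punch: floor space 11 ≤ 16, output 16.
borer + bender: floor space 8 + 6 = 14 ≤ 16, output 9 + 14 = 23.
Best is borer and bender with total output 23.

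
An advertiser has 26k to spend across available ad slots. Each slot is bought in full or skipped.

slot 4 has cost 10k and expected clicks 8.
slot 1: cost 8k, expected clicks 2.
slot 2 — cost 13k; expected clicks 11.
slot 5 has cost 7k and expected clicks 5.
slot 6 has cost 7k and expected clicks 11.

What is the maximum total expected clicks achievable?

Take slot 4, slot 5, and slot 6: cost 10 + 7 + 7 = 24 ≤ 26, expected clicks 8 + 5 + 11 = 24.
No other feasible combination does better.

24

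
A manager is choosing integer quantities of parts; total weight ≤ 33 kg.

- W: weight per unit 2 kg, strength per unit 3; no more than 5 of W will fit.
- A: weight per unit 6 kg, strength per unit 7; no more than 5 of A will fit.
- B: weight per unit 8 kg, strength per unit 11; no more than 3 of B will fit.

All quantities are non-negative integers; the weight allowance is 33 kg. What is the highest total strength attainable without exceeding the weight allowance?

This is a bounded integer knapsack.
5×W, 1×A, and 2×B: weight 32 ≤ 33, strength 5·3 + 1·7 + 2·11 = 44.
4×W and 3×B: weight 32 ≤ 33, strength 4·3 + 3·11 = 45.
Best is 45.

45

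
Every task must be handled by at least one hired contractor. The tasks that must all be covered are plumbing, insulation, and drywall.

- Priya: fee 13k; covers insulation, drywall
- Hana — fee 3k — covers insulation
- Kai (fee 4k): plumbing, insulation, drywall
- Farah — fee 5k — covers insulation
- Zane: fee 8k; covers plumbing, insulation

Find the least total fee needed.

Kai alone covers plumbing, insulation, drywall — every task.
Total fee: 4.
No cover costs less than 4.

4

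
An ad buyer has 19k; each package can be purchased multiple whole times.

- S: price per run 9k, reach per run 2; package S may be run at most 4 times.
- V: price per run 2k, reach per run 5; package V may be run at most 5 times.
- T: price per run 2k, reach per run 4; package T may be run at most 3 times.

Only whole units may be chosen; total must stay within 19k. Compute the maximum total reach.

This is a bounded integer knapsack.
5×V and 3×T: price 16 ≤ 19, reach 5·5 + 3·4 = 37.
5×V and 2×T: price 14 ≤ 19, reach 5·5 + 2·4 = 33.
Best is 37.

37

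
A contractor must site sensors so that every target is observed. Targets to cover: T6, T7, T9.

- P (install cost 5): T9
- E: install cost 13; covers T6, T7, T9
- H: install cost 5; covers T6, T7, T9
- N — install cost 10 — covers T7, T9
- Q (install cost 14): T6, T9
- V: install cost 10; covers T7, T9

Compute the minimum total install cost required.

5

This is an integer covering problem.
H alone covers T6, T7, T9 — every target.
Total install cost: 5.
No cover costs less than 5.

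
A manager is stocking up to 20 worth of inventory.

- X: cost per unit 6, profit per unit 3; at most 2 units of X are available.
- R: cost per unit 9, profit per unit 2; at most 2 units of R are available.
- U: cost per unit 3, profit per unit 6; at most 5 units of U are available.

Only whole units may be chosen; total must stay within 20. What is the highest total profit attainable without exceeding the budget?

30

This is a bounded integer knapsack.
Take 5×U: cost 15 ≤ 20, profit 5·6 = 30.
U has the best ratio (6/3) and is taken to its limit of 5; remaining capacity is filled optimally with the others.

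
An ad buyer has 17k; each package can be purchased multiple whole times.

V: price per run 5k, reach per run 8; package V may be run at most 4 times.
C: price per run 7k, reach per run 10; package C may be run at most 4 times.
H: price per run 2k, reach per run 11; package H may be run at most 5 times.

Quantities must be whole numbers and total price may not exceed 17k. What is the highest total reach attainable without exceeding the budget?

H has the best ratio (11/2); taking only H gives at most 5×11 = 55 (stopped by the supply cap of 5).
Mixing does better — 1×C and 5×H: price 17 ≤ 17, reach 1·10 + 5·11 = 65.

65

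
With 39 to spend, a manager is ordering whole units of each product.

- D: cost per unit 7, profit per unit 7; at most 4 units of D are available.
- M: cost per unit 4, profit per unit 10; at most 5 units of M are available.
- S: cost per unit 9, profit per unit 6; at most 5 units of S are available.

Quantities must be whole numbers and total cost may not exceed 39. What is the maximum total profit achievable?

64

Take 2×D and 5×M: cost 34 ≤ 39, profit 2·7 + 5·10 = 64.
M has the best ratio (10/4) and is taken to its limit of 5; remaining capacity is filled optimally with the others.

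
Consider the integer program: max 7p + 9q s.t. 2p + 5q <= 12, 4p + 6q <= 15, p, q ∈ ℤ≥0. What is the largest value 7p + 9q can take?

(p,q)=(2,1): 2·2+5·1=9≤12, 4·2+6·1=14≤15, objective 23.
(p,q)=(3,0): 2·3+5·0=6≤12, 4·3+6·0=12≤15, objective 21.
(p,q)=(1,1): 2·1+5·1=7≤12, 4·1+6·1=10≤15, objective 16.
Maximum is 23 at (p,q)=(2,1).

23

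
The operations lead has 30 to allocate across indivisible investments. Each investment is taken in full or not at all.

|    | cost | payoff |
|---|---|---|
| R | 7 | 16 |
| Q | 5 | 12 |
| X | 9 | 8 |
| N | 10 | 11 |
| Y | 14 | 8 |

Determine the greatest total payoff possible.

39

Take R, Q, and N: cost 7 + 5 + 10 = 22 ≤ 30, payoff 16 + 12 + 11 = 39.
No other feasible combination does better.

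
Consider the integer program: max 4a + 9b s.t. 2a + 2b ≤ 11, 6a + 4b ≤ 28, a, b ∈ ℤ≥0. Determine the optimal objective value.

45

Relaxing integrality, the LP optimum is 49.50 at (a,b) = (0, 5.5), which is not an integer point.
(a,b)=(0,5) is feasible, giving 45.
(a,b)=(1,4) is feasible, giving 40.
(a,b)=(0,4) is feasible, giving 36.
The best lattice point is (0,5), giving 45.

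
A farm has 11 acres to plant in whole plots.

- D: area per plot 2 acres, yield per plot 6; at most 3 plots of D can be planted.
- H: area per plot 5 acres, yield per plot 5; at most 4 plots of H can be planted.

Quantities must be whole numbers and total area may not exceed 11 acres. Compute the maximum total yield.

23

This is a bounded integer knapsack.
3×D and 1×H: area 11 ≤ 11, yield 3·6 + 1·5 = 23.
3×D: area 6 ≤ 11, yield 3·6 = 18.
Best is 23.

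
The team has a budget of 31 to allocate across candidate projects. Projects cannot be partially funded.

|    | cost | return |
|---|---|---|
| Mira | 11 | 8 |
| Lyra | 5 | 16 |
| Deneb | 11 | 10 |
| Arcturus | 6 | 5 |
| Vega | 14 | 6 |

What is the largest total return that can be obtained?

Take Mira, Lyra, and Deneb: cost 11 + 5 + 11 = 27 ≤ 31, return 8 + 16 + 10 = 34.
No other feasible combination does better.

34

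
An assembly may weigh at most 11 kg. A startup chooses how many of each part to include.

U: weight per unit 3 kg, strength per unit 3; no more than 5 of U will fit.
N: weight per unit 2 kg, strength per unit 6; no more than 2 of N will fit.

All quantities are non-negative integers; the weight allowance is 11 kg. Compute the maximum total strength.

18

This is a bounded integer knapsack.
N has the best ratio (6/2); taking only N gives at most 2×6 = 12 (stopped by the supply cap of 2).
Mixing does better — 2×U and 2×N: weight 10 ≤ 11, strength 2·3 + 2·6 = 18.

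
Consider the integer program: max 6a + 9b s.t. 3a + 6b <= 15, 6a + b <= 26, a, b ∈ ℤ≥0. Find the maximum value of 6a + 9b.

27

The continuous relaxation peaks at (4.27, 0.364) with value 28.91; rounding to a feasible lattice point costs some objective.
(a,b)=(3,1): 3·3+6·1=15≤15, 6·3+1·1=19≤26, objective 27.
(a,b)=(4,0): 3·4+6·0=12≤15, 6·4+1·0=24≤26, objective 24.
(a,b)=(2,1): 3·2+6·1=12≤15, 6·2+1·1=13≤26, objective 21.
No feasible integer point exceeds 27.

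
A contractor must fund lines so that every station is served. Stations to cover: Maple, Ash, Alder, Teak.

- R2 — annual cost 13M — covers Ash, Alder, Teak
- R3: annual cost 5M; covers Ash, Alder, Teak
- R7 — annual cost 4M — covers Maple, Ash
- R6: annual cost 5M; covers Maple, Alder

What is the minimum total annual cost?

9

Choose R3 and R7: together they cover Maple, Ash, Alder, Teak — every station.
Total annual cost: 5 + 4 = 9.
No cover costs less than 9.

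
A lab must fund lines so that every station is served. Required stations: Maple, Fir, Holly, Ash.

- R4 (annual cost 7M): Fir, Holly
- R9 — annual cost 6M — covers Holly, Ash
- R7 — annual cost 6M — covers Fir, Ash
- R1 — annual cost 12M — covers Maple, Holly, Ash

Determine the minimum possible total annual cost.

The greedy cost-per-new-station heuristic would pick R9, R7, and R1 for 24, but a cheaper cover exists.
Choose R7 and R1: together they cover Maple, Fir, Holly, Ash — every station.
Total annual cost: 6 + 12 = 18.
No cover costs less than 18.

18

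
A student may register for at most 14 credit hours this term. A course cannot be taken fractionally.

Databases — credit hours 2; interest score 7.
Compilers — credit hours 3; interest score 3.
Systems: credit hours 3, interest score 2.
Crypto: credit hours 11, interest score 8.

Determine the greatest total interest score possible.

15

Databases + Crypto: credit hours 2 + 11 = 13 ≤ 14, interest score 7 + 8 = 15.
Compilers + Crypto: credit hours 3 + 11 = 14 ≤ 14, interest score 3 + 8 = 11.
Databases + Compilers + Systems: credit hours 2 + 3 + 3 = 8 ≤ 14, interest score 7 + 3 + 2 = 12.
Best is Databases and Crypto with total interest score 15.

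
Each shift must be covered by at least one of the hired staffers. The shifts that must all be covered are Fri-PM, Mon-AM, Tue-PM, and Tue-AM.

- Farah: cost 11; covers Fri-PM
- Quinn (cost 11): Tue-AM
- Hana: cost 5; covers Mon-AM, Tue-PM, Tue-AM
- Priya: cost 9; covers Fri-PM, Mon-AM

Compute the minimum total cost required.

This is an integer covering problem.
Choose Hana and Priya: together they cover Fri-PM, Mon-AM, Tue-PM, Tue-AM — every shift.
Total cost: 5 + 9 = 14.
No cover costs less than 14.

14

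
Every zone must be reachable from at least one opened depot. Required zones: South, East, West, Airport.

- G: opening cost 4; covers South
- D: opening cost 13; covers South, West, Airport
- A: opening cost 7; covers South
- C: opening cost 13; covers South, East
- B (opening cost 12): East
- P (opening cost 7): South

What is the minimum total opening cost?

25

The greedy cost-per-new-zone heuristic would pick G, D, and B for 29, but a cheaper cover exists.
Choose D and B: together they cover South, East, West, Airport — every zone.
Total opening cost: 13 + 12 = 25.
No cover costs less than 25.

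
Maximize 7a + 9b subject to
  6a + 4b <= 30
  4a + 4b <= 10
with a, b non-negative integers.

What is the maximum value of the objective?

18

(a,b)=(0,2): 6·0+4·2=8≤30, 4·0+4·2=8≤10, objective 18.
(a,b)=(1,1): 6·1+4·1=10≤30, 4·1+4·1=8≤10, objective 16.
Maximum is 18 at (a,b)=(0,2).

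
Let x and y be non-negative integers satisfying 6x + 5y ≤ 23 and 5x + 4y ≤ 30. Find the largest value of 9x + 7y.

Relaxing integrality, the LP optimum is 34.50 at (x,y) = (3.83, 0), which is not an integer point.
(x,y)=(3,1): 6·3+5·1=23≤23, 5·3+4·1=19≤30, objective 34.
(x,y)=(2,2): 6·2+5·2=22≤23, 5·2+4·2=18≤30, objective 32.
(x,y)=(3,0): 6·3+5·0=18≤23, 5·3+4·0=15≤30, objective 27.
No feasible integer point exceeds 34.

34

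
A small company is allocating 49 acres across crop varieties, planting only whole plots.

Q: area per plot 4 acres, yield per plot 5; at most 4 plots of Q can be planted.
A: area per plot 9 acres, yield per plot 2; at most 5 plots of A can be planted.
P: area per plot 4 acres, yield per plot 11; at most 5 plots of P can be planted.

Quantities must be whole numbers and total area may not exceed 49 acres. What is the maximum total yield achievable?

77

4×Q and 5×P: area 36 ≤ 49, yield 4·5 + 5·11 = 75.
4×Q, 1×A, and 5×P: area 45 ≤ 49, yield 4·5 + 1·2 + 5·11 = 77.
Best is 77.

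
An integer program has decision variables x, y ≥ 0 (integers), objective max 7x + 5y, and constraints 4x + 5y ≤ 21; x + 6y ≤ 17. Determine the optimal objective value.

35

The continuous relaxation peaks at (5.25, 0) with value 36.75; rounding to a feasible lattice point costs some objective.
(x,y)=(5,0): 4·5+5·0=20≤21, 1·5+6·0=5≤17, objective 35.
(x,y)=(4,1): 4·4+5·1=21≤21, 1·4+6·1=10≤17, objective 33.
(x,y)=(4,0): 4·4+5·0=16≤21, 1·4+6·0=4≤17, objective 28.
Maximum is 35 at (x,y)=(5,0).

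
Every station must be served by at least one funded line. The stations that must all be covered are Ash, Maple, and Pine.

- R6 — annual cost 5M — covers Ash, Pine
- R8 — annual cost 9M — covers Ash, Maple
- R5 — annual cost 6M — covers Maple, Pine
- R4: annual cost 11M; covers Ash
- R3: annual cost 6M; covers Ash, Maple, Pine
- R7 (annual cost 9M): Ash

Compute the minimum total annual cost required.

6

R3 alone covers Ash, Maple, Pine — every station.
Total annual cost: 6.
No cover costs less than 6.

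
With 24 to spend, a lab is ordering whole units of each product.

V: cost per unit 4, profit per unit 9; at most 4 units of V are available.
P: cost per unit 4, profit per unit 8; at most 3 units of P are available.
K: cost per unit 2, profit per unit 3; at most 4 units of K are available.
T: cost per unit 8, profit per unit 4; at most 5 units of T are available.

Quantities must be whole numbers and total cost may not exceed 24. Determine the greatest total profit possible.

This is a bounded integer knapsack.
Take 4×V and 2×P: cost 24 ≤ 24, profit 4·9 + 2·8 = 52.
V has the best ratio (9/4) and is taken to its limit of 4; remaining capacity is filled optimally with the others.

52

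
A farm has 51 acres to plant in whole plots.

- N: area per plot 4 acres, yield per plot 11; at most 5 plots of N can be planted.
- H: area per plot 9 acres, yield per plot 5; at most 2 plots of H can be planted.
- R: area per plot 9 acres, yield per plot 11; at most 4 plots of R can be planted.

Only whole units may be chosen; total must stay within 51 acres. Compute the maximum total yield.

N has the best ratio (11/4); taking only N gives at most 5×11 = 55 (stopped by the supply cap of 5).
Mixing does better — 5×N and 3×R: area 47 ≤ 51, yield 5·11 + 3·11 = 88.

88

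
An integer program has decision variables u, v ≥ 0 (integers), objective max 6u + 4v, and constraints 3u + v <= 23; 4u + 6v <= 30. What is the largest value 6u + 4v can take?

42

(u,v)=(7,0): 3·7+1·0=21≤23, 4·7+6·0=28≤30, objective 42.
(u,v)=(6,1): 3·6+1·1=19≤23, 4·6+6·1=30≤30, objective 40.
(u,v)=(6,0): 3·6+1·0=18≤23, 4·6+6·0=24≤30, objective 36.
The best lattice point is (7,0), giving 42.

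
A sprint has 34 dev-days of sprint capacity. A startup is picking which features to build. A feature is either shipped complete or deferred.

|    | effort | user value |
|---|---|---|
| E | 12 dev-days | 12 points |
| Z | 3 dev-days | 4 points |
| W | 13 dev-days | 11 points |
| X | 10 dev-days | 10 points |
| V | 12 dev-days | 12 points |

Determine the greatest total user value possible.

34

Treat it as a binary knapsack problem.
E + X + V: effort 12 + 10 + 12 = 34 ≤ 34, user value 12 + 10 + 12 = 34.
E + Z + V: effort 12 + 3 + 12 = 27 ≤ 34, user value 12 + 4 + 12 = 28.
Best is E, X, and V with total user value 34.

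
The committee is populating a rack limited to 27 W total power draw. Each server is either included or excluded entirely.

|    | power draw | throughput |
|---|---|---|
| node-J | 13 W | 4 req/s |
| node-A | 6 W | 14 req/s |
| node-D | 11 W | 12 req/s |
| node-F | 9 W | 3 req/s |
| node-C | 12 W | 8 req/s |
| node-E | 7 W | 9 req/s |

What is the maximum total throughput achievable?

Allowing fractional choices, the relaxed optimum would be about 37.0, but servers are indivisible.
node-A + node-D + node-E: power draw 6 + 11 + 7 = 24 ≤ 27, throughput 14 + 12 + 9 = 35.
node-A + node-D + node-F: power draw 6 + 11 + 9 = 26 ≤ 27, throughput 14 + 12 + 3 = 29.
node-A + node-C + node-E: power draw 6 + 12 + 7 = 25 ≤ 27, throughput 14 + 8 + 9 = 31.
Best is node-A, node-D, and node-E with total throughput 35.

35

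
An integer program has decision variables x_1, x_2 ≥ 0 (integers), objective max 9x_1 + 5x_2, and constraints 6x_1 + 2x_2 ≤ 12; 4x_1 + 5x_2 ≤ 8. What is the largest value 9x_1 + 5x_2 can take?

18

(x_1,x_2)=(2,0): 6·2+2·0=12≤12, 4·2+5·0=8≤8, objective 18.
(x_1,x_2)=(1,0): 6·1+2·0=6≤12, 4·1+5·0=4≤8, objective 9.
No feasible integer point exceeds 18.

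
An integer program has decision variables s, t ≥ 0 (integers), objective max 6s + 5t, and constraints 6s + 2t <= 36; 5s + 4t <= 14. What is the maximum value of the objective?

17

(s,t)=(2,1) is feasible, giving 17.
(s,t)=(1,2) is feasible, giving 16.
No feasible integer point exceeds 17.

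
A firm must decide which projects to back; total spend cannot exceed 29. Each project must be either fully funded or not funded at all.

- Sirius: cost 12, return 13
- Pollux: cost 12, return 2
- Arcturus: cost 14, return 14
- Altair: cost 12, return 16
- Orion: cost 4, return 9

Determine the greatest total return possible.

This is an integer program with binary decision variables.
Allowing fractional choices, the relaxed optimum would be about 39.0, but projects are indivisible.
Arcturus + Altair: cost 14 + 12 = 26 ≤ 29, return 14 + 16 = 30.
Sirius + Altair + Orion: cost 12 + 12 + 4 = 28 ≤ 29, return 13 + 16 + 9 = 38.
Best is Sirius, Altair, and Orion with total return 38.

38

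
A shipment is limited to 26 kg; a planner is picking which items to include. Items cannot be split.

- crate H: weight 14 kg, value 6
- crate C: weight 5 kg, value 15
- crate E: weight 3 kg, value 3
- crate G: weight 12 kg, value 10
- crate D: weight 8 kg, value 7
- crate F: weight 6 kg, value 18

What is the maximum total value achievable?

46

This is an integer program with binary decision variables.
Allowing fractional choices, the relaxed optimum would be about 46.3, but items are indivisible.
crate C + crate E + crate G + crate F: weight 5 + 3 + 12 + 6 = 26 ≤ 26, value 15 + 3 + 10 + 18 = 46.
crate C + crate E + crate D + crate F: weight 5 + 3 + 8 + 6 = 22 ≤ 26, value 15 + 3 + 7 + 18 = 43.
Best is crate C, crate E, crate G, and crate F with total value 46.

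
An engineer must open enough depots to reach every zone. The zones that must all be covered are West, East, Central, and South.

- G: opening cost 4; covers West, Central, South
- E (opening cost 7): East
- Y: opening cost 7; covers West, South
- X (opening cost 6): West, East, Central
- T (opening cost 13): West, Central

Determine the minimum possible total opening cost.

10

Choose G and X: together they cover West, East, Central, South — every zone.
Total opening cost: 4 + 6 = 10.
No cover costs less than 10.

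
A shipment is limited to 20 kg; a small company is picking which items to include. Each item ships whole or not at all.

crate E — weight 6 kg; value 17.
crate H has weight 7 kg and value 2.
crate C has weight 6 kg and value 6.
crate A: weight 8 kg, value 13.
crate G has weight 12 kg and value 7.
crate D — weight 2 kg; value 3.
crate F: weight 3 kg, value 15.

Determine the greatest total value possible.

48

crate E + crate C + crate D + crate F: weight 6 + 6 + 2 + 3 = 17 ≤ 20, value 17 + 6 + 3 + 15 = 41.
crate E + crate A + crate D + crate F: weight 6 + 8 + 2 + 3 = 19 ≤ 20, value 17 + 13 + 3 + 15 = 48.
crate E + crate A + crate F: weight 6 + 8 + 3 = 17 ≤ 20, value 17 + 13 + 15 = 45.
Best is crate E, crate A, crate D, and crate F with total value 48.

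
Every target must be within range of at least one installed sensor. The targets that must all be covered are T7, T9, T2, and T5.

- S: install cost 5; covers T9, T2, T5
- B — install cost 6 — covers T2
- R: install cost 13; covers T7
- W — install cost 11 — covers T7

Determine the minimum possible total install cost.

16

This is a weighted set-cover instance.
Choose S and W: together they cover T7, T9, T2, T5 — every target.
Total install cost: 5 + 11 = 16.
No cover costs less than 16.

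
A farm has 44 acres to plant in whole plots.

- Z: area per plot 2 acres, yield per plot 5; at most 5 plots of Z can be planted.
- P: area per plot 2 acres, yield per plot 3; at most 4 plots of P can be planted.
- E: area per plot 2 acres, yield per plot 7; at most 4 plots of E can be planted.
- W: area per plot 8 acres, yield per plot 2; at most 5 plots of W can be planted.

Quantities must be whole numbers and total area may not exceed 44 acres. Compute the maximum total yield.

69

Take 5×Z, 4×P, 4×E, and 2×W: area 42 ≤ 44, yield 5·5 + 4·3 + 4·7 + 2·2 = 69.
E has the best ratio (7/2) and is taken to its limit of 4; remaining capacity is filled optimally with the others.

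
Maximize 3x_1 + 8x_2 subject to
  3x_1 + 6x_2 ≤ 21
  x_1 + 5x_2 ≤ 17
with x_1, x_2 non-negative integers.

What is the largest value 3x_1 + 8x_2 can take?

The continuous relaxation peaks at (0.333, 3.33) with value 27.67; rounding to a feasible lattice point costs some objective.
(x_1,x_2)=(1,3) is feasible, giving 27.
(x_1,x_2)=(0,3) is feasible, giving 24.
(x_1,x_2)=(2,2) is feasible, giving 22.
The best lattice point is (1,3), giving 27.

27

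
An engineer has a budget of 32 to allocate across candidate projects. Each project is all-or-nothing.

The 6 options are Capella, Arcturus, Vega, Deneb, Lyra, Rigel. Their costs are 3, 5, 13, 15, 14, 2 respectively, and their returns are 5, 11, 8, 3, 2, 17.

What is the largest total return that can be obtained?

41

Take Capella, Arcturus, Vega, and Rigel: cost 3 + 5 + 13 + 2 = 23 ≤ 32, return 5 + 11 + 8 + 17 = 41.
No other feasible combination does better.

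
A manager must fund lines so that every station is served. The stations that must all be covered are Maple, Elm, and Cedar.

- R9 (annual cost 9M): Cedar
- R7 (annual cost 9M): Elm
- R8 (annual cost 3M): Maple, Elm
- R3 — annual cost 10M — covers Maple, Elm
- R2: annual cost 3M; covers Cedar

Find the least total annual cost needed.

6

This is an integer covering problem.
Choose R8 and R2: together they cover Maple, Elm, Cedar — every station.
Total annual cost: 3 + 3 = 6.
No cover costs less than 6.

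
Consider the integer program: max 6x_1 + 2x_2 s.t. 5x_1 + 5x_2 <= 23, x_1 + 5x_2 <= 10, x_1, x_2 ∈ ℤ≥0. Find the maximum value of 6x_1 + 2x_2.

Relaxing integrality, the LP optimum is 27.60 at (x_1,x_2) = (4.6, 0), which is not an integer point.
(x_1,x_2)=(4,0): 5·4+5·0=20≤23, 1·4+5·0=4≤10, objective 24.
(x_1,x_2)=(3,1): 5·3+5·1=20≤23, 1·3+5·1=8≤10, objective 20.
The best lattice point is (4,0), giving 24.

24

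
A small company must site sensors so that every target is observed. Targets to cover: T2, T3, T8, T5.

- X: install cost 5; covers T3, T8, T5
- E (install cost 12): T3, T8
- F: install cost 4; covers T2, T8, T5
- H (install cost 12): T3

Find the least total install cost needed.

9

Choose X and F: together they cover T2, T3, T8, T5 — every target.
Total install cost: 5 + 4 = 9.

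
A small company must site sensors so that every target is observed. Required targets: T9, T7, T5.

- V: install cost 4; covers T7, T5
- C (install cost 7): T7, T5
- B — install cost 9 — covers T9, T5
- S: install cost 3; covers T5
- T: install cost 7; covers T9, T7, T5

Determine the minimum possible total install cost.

The greedy cost-per-new-target heuristic would pick V and T for 11, but a cheaper cover exists.
T alone covers T9, T7, T5 — every target.
Total install cost: 7.
No cover costs less than 7.

7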